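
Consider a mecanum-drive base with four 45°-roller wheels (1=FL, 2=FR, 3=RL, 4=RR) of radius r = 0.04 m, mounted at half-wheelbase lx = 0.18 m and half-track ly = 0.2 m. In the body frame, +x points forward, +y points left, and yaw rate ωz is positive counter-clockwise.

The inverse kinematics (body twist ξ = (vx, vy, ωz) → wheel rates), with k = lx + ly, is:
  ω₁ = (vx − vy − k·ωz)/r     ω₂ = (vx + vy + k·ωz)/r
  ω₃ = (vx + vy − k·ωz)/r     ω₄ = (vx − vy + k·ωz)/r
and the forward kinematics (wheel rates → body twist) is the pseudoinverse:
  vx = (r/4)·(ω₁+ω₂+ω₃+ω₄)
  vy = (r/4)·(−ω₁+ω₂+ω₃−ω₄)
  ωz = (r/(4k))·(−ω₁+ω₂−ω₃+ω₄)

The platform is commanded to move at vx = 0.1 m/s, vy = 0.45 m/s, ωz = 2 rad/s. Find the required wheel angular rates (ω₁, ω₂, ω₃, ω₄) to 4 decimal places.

k = lx + ly = 0.18 + 0.2 = 0.3800;  k·ωz = 0.3800·2 = 0.7600
ω₁ (FL) = (vx − vy − k·ωz)/r = -1.1100/0.04 = -27.7500
ω₂ (FR) = (vx + vy + k·ωz)/r = 1.3100/0.04 = 32.7500
ω₃ (RL) = (vx + vy − k·ωz)/r = -0.2100/0.04 = -5.2500
ω₄ (RR) = (vx − vy + k·ωz)/r = 0.4100/0.04 = 10.2500

(-27.7500, 32.7500, -5.2500, 10.2500)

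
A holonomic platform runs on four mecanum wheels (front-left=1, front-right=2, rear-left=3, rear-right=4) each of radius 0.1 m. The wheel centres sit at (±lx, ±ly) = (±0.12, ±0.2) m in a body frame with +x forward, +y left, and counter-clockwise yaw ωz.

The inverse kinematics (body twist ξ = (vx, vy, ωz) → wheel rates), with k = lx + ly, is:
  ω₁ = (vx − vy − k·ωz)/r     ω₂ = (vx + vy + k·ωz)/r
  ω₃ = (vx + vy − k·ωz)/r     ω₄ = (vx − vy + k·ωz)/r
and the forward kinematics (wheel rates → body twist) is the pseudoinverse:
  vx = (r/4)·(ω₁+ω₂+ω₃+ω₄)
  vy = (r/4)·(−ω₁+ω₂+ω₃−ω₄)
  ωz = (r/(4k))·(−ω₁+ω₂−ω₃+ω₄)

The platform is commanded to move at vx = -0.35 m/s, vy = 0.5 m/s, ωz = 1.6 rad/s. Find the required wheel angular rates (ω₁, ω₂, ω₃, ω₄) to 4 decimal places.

(-13.6200, 6.6200, -3.6200, -3.3800)

k = lx + ly = 0.12 + 0.2 = 0.3200;  k·ωz = 0.3200·1.6 = 0.5120
ω₁ (FL) = (vx − vy − k·ωz)/r = -1.3620/0.1 = -13.6200
ω₂ (FR) = (vx + vy + k·ωz)/r = 0.6620/0.1 = 6.6200
ω₃ (RL) = (vx + vy − k·ωz)/r = -0.3620/0.1 = -3.6200
ω₄ (RR) = (vx − vy + k·ωz)/r = -0.3380/0.1 = -3.3800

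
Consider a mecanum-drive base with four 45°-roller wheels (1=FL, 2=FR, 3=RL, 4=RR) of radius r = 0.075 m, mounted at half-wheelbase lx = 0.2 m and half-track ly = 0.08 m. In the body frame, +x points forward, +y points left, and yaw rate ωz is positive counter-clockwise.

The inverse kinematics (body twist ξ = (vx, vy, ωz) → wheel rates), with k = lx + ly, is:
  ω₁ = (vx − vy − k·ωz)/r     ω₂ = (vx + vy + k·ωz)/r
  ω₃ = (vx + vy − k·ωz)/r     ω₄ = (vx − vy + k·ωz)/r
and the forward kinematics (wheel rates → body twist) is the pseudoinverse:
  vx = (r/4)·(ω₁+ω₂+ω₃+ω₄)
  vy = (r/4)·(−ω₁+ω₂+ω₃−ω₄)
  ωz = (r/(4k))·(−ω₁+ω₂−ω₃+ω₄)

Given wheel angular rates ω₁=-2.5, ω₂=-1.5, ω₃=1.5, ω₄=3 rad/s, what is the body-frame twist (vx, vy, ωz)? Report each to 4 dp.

(0.0094, -0.0094, 0.1674)

k = lx + ly = 0.2 + 0.08 = 0.2800
ω₁+ω₂+ω₃+ω₄ = 0.5000  →  vx = (0.075/4)·0.5000 = 0.0094
−ω₁+ω₂+ω₃−ω₄ = -0.5000  →  vy = (0.075/4)·-0.5000 = -0.0094
−ω₁+ω₂−ω₃+ω₄ = 2.5000  →  ωz = (0.075/1.1200)·2.5000 = 0.1674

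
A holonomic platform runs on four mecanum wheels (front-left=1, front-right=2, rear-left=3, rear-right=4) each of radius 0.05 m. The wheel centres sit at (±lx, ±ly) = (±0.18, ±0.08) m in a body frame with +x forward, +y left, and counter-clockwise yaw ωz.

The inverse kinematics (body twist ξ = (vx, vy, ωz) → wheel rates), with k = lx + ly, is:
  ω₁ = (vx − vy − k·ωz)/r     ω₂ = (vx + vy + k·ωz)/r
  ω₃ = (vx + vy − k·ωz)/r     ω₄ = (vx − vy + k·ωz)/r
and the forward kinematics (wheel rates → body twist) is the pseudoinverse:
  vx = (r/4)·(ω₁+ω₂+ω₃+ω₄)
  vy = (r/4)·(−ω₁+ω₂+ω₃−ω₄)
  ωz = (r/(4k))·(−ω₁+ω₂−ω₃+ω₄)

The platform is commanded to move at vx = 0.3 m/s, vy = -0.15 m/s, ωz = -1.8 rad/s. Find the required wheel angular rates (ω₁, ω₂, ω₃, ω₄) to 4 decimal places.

(18.3600, -6.3600, 12.3600, -0.3600)

k = lx + ly = 0.18 + 0.08 = 0.2600;  k·ωz = 0.2600·-1.8 = -0.4680
ω₁ (FL) = (vx − vy − k·ωz)/r = 0.9180/0.05 = 18.3600
ω₂ (FR) = (vx + vy + k·ωz)/r = -0.3180/0.05 = -6.3600
ω₃ (RL) = (vx + vy − k·ωz)/r = 0.6180/0.05 = 12.3600
ω₄ (RR) = (vx − vy + k·ωz)/r = -0.0180/0.05 = -0.3600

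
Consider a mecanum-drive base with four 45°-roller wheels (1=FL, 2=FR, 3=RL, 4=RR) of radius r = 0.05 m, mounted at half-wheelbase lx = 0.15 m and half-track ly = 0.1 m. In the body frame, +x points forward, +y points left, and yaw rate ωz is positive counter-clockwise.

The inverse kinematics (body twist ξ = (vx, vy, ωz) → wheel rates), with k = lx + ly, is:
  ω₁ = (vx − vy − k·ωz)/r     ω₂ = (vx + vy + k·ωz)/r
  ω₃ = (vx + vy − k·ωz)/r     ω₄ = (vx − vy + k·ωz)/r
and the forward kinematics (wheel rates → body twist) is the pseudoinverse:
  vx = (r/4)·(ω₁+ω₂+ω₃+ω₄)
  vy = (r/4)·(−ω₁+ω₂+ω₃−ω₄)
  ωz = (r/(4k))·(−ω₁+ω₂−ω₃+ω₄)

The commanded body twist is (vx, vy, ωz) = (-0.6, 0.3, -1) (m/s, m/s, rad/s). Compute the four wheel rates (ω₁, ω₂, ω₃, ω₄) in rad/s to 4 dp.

k = lx + ly = 0.15 + 0.1 = 0.2500;  k·ωz = 0.2500·-1 = -0.2500
ω₁ (FL) = (vx − vy − k·ωz)/r = -0.6500/0.05 = -13.0000
ω₂ (FR) = (vx + vy + k·ωz)/r = -0.5500/0.05 = -11.0000
ω₃ (RL) = (vx + vy − k·ωz)/r = -0.0500/0.05 = -1.0000
ω₄ (RR) = (vx − vy + k·ωz)/r = -1.1500/0.05 = -23.0000

(-13.0000, -11.0000, -1.0000, -23.0000)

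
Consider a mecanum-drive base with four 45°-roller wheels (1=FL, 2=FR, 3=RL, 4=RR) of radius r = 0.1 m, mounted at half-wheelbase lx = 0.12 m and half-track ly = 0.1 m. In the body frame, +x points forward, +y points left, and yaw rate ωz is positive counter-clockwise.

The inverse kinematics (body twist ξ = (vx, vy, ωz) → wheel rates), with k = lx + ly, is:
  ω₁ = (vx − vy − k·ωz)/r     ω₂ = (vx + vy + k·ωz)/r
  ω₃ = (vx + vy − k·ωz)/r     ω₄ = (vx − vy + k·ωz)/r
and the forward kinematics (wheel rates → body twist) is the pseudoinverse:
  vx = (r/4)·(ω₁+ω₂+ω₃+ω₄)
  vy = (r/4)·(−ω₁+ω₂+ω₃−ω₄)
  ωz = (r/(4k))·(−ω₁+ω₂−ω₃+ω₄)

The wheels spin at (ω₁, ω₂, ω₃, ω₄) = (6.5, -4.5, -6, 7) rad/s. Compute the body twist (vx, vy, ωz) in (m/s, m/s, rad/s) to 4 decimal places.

k = lx + ly = 0.12 + 0.1 = 0.2200
ω₁+ω₂+ω₃+ω₄ = 3.0000  →  vx = (0.1/4)·3.0000 = 0.0750
−ω₁+ω₂+ω₃−ω₄ = -24.0000  →  vy = (0.1/4)·-24.0000 = -0.6000
−ω₁+ω₂−ω₃+ω₄ = 2.0000  →  ωz = (0.1/0.8800)·2.0000 = 0.2273

(0.0750, -0.6000, 0.2273)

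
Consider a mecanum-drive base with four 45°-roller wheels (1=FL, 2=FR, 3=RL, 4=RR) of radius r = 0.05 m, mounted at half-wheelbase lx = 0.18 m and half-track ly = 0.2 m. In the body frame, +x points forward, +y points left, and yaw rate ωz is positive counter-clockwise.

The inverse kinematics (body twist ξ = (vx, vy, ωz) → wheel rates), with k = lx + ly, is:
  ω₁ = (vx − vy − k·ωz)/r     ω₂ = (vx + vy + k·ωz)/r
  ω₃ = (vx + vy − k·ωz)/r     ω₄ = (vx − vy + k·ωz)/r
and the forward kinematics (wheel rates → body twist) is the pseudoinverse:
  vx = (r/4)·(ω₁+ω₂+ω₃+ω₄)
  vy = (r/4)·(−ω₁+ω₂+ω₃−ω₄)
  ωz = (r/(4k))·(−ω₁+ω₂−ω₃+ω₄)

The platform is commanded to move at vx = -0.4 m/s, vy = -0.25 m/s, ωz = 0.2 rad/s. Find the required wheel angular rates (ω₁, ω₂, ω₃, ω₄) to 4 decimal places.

k = lx + ly = 0.18 + 0.2 = 0.3800;  k·ωz = 0.3800·0.2 = 0.0760
ω₁ (FL) = (vx − vy − k·ωz)/r = -0.2260/0.05 = -4.5200
ω₂ (FR) = (vx + vy + k·ωz)/r = -0.5740/0.05 = -11.4800
ω₃ (RL) = (vx + vy − k·ωz)/r = -0.7260/0.05 = -14.5200
ω₄ (RR) = (vx − vy + k·ωz)/r = -0.0740/0.05 = -1.4800

(-4.5200, -11.4800, -14.5200, -1.4800)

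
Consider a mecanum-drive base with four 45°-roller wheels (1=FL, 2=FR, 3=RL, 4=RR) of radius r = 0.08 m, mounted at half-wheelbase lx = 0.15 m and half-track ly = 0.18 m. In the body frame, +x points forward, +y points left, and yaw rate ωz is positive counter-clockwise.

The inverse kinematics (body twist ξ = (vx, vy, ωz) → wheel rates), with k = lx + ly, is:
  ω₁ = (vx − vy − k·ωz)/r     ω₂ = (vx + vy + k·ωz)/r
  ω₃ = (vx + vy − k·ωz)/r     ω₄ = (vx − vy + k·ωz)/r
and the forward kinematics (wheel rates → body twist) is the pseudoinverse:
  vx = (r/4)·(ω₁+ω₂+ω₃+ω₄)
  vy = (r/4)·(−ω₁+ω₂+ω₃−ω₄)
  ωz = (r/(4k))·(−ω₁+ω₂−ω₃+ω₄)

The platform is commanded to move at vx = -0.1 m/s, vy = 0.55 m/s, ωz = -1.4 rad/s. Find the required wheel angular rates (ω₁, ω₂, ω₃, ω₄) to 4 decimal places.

(-2.3500, -0.1500, 11.4000, -13.9000)

k = lx + ly = 0.15 + 0.18 = 0.3300;  k·ωz = 0.3300·-1.4 = -0.4620
ω₁ (FL) = (vx − vy − k·ωz)/r = -0.1880/0.08 = -2.3500
ω₂ (FR) = (vx + vy + k·ωz)/r = -0.0120/0.08 = -0.1500
ω₃ (RL) = (vx + vy − k·ωz)/r = 0.9120/0.08 = 11.4000
ω₄ (RR) = (vx − vy + k·ωz)/r = -1.1120/0.08 = -13.9000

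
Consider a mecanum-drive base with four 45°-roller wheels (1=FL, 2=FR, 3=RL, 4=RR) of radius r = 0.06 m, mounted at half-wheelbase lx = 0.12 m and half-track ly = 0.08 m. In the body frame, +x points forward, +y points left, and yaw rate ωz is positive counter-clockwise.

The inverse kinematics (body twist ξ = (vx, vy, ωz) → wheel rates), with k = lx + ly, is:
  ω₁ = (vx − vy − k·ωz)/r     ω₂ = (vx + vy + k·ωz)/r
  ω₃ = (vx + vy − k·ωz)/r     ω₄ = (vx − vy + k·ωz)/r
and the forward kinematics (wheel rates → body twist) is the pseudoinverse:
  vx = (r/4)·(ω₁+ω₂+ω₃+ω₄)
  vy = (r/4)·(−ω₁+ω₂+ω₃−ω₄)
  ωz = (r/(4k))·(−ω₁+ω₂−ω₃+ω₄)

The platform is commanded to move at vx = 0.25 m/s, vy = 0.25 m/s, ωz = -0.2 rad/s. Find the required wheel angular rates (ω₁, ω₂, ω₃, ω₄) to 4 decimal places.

k = lx + ly = 0.12 + 0.08 = 0.2000;  k·ωz = 0.2000·-0.2 = -0.0400
ω₁ (FL) = (vx − vy − k·ωz)/r = 0.0400/0.06 = 0.6667
ω₂ (FR) = (vx + vy + k·ωz)/r = 0.4600/0.06 = 7.6667
ω₃ (RL) = (vx + vy − k·ωz)/r = 0.5400/0.06 = 9.0000
ω₄ (RR) = (vx − vy + k·ωz)/r = -0.0400/0.06 = -0.6667

(0.6667, 7.6667, 9.0000, -0.6667)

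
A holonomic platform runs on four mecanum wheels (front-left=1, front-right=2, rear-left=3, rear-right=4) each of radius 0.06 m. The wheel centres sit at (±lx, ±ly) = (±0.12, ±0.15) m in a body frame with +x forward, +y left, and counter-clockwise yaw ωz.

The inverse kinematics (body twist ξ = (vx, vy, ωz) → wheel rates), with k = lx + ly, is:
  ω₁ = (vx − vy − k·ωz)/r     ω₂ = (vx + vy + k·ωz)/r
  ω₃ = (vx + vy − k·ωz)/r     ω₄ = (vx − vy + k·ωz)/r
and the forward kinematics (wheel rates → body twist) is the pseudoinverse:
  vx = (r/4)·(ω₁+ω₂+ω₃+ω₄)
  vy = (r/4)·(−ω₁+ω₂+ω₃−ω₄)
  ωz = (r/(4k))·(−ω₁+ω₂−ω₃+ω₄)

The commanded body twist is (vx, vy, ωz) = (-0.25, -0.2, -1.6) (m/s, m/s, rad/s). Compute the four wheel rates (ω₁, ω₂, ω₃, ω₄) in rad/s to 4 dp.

k = lx + ly = 0.12 + 0.15 = 0.2700;  k·ωz = 0.2700·-1.6 = -0.4320
ω₁ (FL) = (vx − vy − k·ωz)/r = 0.3820/0.06 = 6.3667
ω₂ (FR) = (vx + vy + k·ωz)/r = -0.8820/0.06 = -14.7000
ω₃ (RL) = (vx + vy − k·ωz)/r = -0.0180/0.06 = -0.3000
ω₄ (RR) = (vx − vy + k·ωz)/r = -0.4820/0.06 = -8.0333

(6.3667, -14.7000, -0.3000, -8.0333)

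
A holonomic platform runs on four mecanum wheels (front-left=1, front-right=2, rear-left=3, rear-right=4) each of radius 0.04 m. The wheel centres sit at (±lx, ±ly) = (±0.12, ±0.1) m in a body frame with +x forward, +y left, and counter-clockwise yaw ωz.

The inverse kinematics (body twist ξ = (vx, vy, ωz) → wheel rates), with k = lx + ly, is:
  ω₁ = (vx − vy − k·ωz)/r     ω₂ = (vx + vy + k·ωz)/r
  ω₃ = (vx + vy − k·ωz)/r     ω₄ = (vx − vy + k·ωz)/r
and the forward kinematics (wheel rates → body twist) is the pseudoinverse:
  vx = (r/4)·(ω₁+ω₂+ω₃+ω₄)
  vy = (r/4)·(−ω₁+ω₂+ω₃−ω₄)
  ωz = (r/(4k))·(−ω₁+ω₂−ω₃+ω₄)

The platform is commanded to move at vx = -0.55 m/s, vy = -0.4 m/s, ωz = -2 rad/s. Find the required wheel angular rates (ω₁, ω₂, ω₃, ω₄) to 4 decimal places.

(7.2500, -34.7500, -12.7500, -14.7500)

k = lx + ly = 0.12 + 0.1 = 0.2200;  k·ωz = 0.2200·-2 = -0.4400
ω₁ (FL) = (vx − vy − k·ωz)/r = 0.2900/0.04 = 7.2500
ω₂ (FR) = (vx + vy + k·ωz)/r = -1.3900/0.04 = -34.7500
ω₃ (RL) = (vx + vy − k·ωz)/r = -0.5100/0.04 = -12.7500
ω₄ (RR) = (vx − vy + k·ωz)/r = -0.5900/0.04 = -14.7500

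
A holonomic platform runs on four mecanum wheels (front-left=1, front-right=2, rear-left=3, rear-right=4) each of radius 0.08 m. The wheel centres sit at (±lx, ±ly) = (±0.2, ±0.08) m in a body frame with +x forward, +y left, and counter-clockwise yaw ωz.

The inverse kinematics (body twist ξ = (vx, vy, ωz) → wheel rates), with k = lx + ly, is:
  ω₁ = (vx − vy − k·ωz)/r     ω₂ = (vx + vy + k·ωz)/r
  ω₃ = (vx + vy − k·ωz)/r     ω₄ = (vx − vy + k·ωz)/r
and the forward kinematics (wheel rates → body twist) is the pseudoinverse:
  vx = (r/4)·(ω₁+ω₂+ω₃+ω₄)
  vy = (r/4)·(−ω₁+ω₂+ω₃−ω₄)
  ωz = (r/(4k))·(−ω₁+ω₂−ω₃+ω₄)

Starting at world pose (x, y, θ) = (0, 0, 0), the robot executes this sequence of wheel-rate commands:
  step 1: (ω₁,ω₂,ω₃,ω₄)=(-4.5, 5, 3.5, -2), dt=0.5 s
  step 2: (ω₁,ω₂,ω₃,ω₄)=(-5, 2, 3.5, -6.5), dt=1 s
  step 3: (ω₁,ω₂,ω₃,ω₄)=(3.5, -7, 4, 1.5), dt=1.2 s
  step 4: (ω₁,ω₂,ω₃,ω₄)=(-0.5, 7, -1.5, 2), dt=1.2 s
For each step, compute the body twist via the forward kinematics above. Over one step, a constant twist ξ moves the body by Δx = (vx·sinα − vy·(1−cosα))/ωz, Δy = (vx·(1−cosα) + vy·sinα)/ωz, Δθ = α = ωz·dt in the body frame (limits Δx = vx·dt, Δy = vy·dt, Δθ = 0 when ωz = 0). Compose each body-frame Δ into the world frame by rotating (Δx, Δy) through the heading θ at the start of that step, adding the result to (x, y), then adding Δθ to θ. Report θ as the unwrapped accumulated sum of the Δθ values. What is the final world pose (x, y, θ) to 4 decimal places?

step 1: ξ=(vx,vy,ωz)=(0.0400, 0.3000, 0.2857), dt=0.5 → body Δ=(0.0092, 0.1509, 0.1429) → world pose (0.0092, 0.1509, 0.1429)
step 2: ξ=(vx,vy,ωz)=(-0.1200, 0.3400, -0.2143), dt=1.0 → body Δ=(-0.0828, 0.3502, -0.2143) → world pose (-0.1226, 0.4858, -0.0714)
step 3: ξ=(vx,vy,ωz)=(0.0400, -0.1600, -0.9286), dt=1.2 → body Δ=(-0.0577, -0.1788, -1.1143) → world pose (-0.1929, 0.3116, -1.1857)
step 4: ξ=(vx,vy,ωz)=(0.1400, 0.0800, 0.7857), dt=1.2 → body Δ=(0.1022, 0.1559, 0.9429) → world pose (-0.0100, 0.2755, -0.2429)

(-0.0100, 0.2755, -0.2429)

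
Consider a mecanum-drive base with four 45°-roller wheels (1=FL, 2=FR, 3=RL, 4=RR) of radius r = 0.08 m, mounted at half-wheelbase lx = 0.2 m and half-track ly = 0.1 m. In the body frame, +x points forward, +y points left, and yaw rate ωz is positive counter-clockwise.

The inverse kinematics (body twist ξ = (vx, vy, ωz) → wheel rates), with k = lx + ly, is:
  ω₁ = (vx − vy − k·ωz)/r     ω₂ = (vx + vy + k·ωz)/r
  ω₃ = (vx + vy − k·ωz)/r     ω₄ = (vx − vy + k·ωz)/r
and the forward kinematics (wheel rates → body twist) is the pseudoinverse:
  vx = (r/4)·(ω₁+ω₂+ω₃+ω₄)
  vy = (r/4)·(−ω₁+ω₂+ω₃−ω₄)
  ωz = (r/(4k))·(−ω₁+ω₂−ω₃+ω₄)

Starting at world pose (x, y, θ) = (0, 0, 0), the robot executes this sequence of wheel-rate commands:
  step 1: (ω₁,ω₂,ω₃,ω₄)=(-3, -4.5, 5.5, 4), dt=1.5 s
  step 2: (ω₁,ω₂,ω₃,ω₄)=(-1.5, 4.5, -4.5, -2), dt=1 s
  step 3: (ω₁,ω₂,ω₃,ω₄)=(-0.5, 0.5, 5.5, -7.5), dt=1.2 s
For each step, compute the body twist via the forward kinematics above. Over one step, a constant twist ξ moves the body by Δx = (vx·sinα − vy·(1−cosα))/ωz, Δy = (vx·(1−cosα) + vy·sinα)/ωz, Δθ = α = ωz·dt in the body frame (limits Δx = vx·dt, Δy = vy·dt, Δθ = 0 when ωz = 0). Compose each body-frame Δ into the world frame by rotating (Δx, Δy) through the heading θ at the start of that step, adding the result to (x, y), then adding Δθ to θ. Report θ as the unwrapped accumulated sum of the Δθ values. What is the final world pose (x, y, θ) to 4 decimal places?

step 1: ξ=(vx,vy,ωz)=(0.0400, 0.0000, -0.2000), dt=1.5 → body Δ=(0.0591, -0.0089, -0.3000) → world pose (0.0591, -0.0089, -0.3000)
step 2: ξ=(vx,vy,ωz)=(-0.0700, 0.0700, 0.5667), dt=1.0 → body Δ=(-0.0856, 0.0470, 0.5667) → world pose (-0.0088, 0.0613, 0.2667)
step 3: ξ=(vx,vy,ωz)=(-0.0400, 0.2800, -0.8000), dt=1.2 → body Δ=(0.1083, 0.3080, -0.9600) → world pose (0.0145, 0.3870, -0.6933)

(0.0145, 0.3870, -0.6933)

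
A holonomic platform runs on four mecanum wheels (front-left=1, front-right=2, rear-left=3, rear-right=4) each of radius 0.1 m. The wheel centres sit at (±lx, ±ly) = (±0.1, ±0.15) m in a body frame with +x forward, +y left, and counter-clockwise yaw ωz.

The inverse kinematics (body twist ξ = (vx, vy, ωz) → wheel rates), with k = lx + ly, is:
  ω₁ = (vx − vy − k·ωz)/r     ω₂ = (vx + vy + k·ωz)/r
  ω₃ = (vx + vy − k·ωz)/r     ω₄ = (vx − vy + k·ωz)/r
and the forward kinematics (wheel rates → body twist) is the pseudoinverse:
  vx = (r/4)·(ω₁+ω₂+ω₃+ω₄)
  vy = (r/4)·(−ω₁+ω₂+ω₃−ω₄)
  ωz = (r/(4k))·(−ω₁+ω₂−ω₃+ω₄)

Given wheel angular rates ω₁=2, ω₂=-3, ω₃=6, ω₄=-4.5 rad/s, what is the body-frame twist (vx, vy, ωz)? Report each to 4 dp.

k = lx + ly = 0.1 + 0.15 = 0.2500
ω₁+ω₂+ω₃+ω₄ = 0.5000  →  vx = (0.1/4)·0.5000 = 0.0125
−ω₁+ω₂+ω₃−ω₄ = 5.5000  →  vy = (0.1/4)·5.5000 = 0.1375
−ω₁+ω₂−ω₃+ω₄ = -15.5000  →  ωz = (0.1/1.0000)·-15.5000 = -1.5500

(0.0125, 0.1375, -1.5500)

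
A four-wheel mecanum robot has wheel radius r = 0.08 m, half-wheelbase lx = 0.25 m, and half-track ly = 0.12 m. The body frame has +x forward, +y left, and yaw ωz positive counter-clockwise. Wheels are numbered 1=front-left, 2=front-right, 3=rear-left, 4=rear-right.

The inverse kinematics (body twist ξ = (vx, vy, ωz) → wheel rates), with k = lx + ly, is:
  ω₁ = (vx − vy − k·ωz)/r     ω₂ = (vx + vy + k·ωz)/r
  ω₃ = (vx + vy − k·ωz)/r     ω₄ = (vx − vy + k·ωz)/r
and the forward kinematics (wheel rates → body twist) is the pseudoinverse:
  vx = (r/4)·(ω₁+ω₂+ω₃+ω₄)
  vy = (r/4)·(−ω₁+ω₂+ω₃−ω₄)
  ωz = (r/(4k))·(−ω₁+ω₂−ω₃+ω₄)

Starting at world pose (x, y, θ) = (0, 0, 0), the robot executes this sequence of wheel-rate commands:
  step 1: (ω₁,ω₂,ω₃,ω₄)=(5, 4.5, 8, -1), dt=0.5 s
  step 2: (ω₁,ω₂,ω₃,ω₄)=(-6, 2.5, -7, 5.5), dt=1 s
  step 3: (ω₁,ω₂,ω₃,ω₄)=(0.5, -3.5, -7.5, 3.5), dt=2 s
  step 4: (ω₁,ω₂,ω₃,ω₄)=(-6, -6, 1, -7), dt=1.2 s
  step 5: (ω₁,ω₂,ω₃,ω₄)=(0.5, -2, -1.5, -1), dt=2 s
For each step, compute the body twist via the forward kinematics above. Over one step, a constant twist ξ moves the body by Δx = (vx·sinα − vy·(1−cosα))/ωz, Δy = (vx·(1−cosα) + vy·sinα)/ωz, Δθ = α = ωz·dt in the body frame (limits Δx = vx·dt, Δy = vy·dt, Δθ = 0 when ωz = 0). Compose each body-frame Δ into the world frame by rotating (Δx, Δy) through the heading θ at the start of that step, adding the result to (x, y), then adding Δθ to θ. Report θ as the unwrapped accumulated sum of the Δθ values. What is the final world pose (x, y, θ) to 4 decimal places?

step 1: ξ=(vx,vy,ωz)=(0.3300, 0.1700, -0.5135), dt=0.5 → body Δ=(0.1740, 0.0630, -0.2568) → world pose (0.1740, 0.0630, -0.2568)
step 2: ξ=(vx,vy,ωz)=(-0.1000, -0.0800, 1.1351), dt=1.0 → body Δ=(-0.0391, -0.1148, 1.1351) → world pose (0.1070, -0.0381, 0.8784)
step 3: ξ=(vx,vy,ωz)=(-0.1400, -0.3000, 0.3784), dt=2.0 → body Δ=(-0.0376, -0.6453, 0.7568) → world pose (0.5797, -0.4791, 1.6351)
step 4: ξ=(vx,vy,ωz)=(-0.3600, 0.1600, -0.4324), dt=1.2 → body Δ=(-0.3642, 0.2931, -0.5189) → world pose (0.3107, -0.8613, 1.1162)
step 5: ξ=(vx,vy,ωz)=(-0.0800, -0.0600, -0.1081), dt=2.0 → body Δ=(-0.1717, -0.1018, -0.2162) → world pose (0.3268, -1.0603, 0.9000)

(0.3268, -1.0603, 0.9000)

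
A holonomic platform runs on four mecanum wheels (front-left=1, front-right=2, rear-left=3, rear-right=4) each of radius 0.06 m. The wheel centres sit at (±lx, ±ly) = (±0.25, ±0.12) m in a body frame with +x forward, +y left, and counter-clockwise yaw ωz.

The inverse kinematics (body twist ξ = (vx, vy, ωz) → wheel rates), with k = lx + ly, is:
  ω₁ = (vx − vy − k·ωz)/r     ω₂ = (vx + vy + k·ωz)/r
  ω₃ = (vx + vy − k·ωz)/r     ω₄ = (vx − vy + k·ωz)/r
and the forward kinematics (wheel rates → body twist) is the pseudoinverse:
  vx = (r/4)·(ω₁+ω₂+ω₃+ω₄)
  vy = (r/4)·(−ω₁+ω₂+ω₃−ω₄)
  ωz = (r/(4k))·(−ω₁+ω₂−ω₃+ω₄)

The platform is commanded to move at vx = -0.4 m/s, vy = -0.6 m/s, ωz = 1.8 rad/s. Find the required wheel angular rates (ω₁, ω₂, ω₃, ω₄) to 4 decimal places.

(-7.7667, -5.5667, -27.7667, 14.4333)

k = lx + ly = 0.25 + 0.12 = 0.3700;  k·ωz = 0.3700·1.8 = 0.6660
ω₁ (FL) = (vx − vy − k·ωz)/r = -0.4660/0.06 = -7.7667
ω₂ (FR) = (vx + vy + k·ωz)/r = -0.3340/0.06 = -5.5667
ω₃ (RL) = (vx + vy − k·ωz)/r = -1.6660/0.06 = -27.7667
ω₄ (RR) = (vx − vy + k·ωz)/r = 0.8660/0.06 = 14.4333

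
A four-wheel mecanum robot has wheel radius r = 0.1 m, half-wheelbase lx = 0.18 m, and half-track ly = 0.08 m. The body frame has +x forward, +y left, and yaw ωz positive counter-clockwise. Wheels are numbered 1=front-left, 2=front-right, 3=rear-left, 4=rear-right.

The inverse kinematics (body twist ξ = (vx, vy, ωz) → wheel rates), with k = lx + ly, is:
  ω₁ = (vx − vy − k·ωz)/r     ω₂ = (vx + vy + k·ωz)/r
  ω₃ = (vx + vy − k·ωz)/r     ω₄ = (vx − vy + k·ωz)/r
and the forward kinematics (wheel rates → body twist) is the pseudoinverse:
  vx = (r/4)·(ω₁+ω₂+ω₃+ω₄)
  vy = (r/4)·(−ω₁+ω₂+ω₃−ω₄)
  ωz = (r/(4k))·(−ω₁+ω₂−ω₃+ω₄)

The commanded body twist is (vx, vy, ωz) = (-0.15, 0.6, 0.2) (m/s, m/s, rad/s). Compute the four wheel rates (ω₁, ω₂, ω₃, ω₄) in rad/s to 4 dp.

k = lx + ly = 0.18 + 0.08 = 0.2600;  k·ωz = 0.2600·0.2 = 0.0520
ω₁ (FL) = (vx − vy − k·ωz)/r = -0.8020/0.1 = -8.0200
ω₂ (FR) = (vx + vy + k·ωz)/r = 0.5020/0.1 = 5.0200
ω₃ (RL) = (vx + vy − k·ωz)/r = 0.3980/0.1 = 3.9800
ω₄ (RR) = (vx − vy + k·ωz)/r = -0.6980/0.1 = -6.9800

(-8.0200, 5.0200, 3.9800, -6.9800)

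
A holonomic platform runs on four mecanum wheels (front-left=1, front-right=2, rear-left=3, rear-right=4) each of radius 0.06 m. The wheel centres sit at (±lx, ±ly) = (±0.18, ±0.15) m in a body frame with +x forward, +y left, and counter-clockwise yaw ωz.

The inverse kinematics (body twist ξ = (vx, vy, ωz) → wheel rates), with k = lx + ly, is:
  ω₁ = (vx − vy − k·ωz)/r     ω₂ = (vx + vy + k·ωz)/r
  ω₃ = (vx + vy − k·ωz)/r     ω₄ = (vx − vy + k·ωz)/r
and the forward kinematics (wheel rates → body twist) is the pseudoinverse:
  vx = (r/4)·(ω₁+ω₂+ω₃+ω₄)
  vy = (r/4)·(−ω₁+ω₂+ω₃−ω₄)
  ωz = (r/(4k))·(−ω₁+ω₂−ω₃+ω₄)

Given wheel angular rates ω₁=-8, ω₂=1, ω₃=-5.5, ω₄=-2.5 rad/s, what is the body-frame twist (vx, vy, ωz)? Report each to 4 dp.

k = lx + ly = 0.18 + 0.15 = 0.3300
ω₁+ω₂+ω₃+ω₄ = -15.0000  →  vx = (0.06/4)·-15.0000 = -0.2250
−ω₁+ω₂+ω₃−ω₄ = 6.0000  →  vy = (0.06/4)·6.0000 = 0.0900
−ω₁+ω₂−ω₃+ω₄ = 12.0000  →  ωz = (0.06/1.3200)·12.0000 = 0.5455

(-0.2250, 0.0900, 0.5455)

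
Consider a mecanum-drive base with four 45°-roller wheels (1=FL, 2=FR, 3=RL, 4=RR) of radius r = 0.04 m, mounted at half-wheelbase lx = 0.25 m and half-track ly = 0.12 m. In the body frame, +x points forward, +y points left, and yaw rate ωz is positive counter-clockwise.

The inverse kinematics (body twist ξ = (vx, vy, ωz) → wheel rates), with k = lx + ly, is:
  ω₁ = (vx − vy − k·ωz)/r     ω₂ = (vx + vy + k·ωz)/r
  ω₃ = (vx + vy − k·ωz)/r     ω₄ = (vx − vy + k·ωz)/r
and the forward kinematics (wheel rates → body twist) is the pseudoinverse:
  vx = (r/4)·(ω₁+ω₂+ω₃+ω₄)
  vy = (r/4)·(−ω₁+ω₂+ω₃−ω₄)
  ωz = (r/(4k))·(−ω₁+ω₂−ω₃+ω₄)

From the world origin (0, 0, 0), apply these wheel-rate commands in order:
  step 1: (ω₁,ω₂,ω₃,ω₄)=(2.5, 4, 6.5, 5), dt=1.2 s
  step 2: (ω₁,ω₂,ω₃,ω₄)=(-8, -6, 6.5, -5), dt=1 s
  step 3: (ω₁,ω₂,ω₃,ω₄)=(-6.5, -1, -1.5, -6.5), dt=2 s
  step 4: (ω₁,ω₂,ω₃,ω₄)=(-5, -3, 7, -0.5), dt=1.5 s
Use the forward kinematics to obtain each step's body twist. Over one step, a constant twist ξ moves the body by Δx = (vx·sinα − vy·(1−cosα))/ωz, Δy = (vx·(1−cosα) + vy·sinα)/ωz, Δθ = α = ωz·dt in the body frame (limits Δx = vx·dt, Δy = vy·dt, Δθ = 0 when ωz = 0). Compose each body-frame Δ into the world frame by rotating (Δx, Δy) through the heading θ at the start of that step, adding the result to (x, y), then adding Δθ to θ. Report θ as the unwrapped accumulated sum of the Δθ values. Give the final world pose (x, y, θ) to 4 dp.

(-0.1143, 0.6055, -0.4527)

step 1: ξ=(vx,vy,ωz)=(0.1800, 0.0300, 0.0000), dt=1.2 → body Δ=(0.2160, 0.0360, 0.0000) → world pose (0.2160, 0.0360, 0.0000)
step 2: ξ=(vx,vy,ωz)=(-0.1250, 0.1350, -0.2568), dt=1.0 → body Δ=(-0.1064, 0.1495, -0.2568) → world pose (0.1096, 0.1855, -0.2568)
step 3: ξ=(vx,vy,ωz)=(-0.1550, 0.1050, 0.0135), dt=2.0 → body Δ=(-0.3128, 0.2058, 0.0270) → world pose (-0.1407, 0.4640, -0.2297)
step 4: ξ=(vx,vy,ωz)=(-0.0150, 0.0950, -0.1486), dt=1.5 → body Δ=(-0.0065, 0.1438, -0.2230) → world pose (-0.1143, 0.6055, -0.4527)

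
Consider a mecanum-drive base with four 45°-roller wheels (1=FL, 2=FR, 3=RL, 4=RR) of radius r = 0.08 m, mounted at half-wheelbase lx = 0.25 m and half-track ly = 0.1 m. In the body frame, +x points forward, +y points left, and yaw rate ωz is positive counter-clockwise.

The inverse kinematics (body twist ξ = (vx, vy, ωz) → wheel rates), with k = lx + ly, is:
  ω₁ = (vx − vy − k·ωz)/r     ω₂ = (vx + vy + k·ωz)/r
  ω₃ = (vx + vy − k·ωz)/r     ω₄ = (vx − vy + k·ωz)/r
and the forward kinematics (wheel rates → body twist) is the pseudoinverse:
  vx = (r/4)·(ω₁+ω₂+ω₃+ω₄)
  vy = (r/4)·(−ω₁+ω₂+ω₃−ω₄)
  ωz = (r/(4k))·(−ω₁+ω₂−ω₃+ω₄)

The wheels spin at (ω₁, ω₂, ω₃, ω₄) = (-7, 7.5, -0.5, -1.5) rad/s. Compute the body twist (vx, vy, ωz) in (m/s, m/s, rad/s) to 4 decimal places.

k = lx + ly = 0.25 + 0.1 = 0.3500
ω₁+ω₂+ω₃+ω₄ = -1.5000  →  vx = (0.08/4)·-1.5000 = -0.0300
−ω₁+ω₂+ω₃−ω₄ = 15.5000  →  vy = (0.08/4)·15.5000 = 0.3100
−ω₁+ω₂−ω₃+ω₄ = 13.5000  →  ωz = (0.08/1.4000)·13.5000 = 0.7714

(-0.0300, 0.3100, 0.7714)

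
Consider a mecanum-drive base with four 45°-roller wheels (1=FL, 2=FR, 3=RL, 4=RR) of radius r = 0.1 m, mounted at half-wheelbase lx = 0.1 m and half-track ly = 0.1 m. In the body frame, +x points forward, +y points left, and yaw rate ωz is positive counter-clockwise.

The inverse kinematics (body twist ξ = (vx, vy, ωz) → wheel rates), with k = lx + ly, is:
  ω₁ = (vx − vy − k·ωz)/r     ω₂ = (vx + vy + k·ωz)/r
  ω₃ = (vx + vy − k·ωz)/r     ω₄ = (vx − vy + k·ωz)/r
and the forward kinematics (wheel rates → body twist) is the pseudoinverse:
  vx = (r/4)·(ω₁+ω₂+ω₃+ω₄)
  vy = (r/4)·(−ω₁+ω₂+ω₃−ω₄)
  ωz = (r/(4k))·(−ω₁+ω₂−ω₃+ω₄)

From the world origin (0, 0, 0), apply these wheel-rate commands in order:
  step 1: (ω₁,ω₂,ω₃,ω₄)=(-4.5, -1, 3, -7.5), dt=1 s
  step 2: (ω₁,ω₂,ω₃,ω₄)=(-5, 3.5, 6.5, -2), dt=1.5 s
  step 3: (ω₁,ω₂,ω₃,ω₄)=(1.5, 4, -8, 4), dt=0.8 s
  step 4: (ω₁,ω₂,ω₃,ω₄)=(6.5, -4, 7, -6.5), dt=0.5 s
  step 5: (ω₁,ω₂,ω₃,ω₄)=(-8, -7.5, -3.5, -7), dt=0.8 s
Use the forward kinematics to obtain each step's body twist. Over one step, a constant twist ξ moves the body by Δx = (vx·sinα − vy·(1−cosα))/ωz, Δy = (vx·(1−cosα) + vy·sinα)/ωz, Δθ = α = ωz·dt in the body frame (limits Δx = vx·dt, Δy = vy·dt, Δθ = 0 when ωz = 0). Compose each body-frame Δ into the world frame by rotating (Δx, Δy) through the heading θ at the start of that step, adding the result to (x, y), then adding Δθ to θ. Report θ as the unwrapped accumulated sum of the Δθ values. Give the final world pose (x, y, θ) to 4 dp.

step 1: ξ=(vx,vy,ωz)=(-0.2500, 0.3500, -0.8750), dt=1.0 → body Δ=(-0.0757, 0.4096, -0.8750) → world pose (-0.0757, 0.4096, -0.8750)
step 2: ξ=(vx,vy,ωz)=(0.0750, 0.4250, 0.0000), dt=1.5 → body Δ=(0.1125, 0.6375, 0.0000) → world pose (0.4857, 0.7319, -0.8750)
step 3: ξ=(vx,vy,ωz)=(0.0375, -0.2375, 1.8125), dt=0.8 → body Δ=(0.1358, -0.1119, 1.4500) → world pose (0.4869, 0.5559, 0.5750)
step 4: ξ=(vx,vy,ωz)=(0.0750, 0.0750, -3.0000), dt=0.5 → body Δ=(0.0482, 0.0017, -1.5000) → world pose (0.5264, 0.5836, -0.9250)
step 5: ξ=(vx,vy,ωz)=(-0.6500, 0.1000, -0.3750), dt=0.8 → body Δ=(-0.5003, 0.1562, -0.3000) → world pose (0.3500, 1.0772, -1.2250)

(0.3500, 1.0772, -1.2250)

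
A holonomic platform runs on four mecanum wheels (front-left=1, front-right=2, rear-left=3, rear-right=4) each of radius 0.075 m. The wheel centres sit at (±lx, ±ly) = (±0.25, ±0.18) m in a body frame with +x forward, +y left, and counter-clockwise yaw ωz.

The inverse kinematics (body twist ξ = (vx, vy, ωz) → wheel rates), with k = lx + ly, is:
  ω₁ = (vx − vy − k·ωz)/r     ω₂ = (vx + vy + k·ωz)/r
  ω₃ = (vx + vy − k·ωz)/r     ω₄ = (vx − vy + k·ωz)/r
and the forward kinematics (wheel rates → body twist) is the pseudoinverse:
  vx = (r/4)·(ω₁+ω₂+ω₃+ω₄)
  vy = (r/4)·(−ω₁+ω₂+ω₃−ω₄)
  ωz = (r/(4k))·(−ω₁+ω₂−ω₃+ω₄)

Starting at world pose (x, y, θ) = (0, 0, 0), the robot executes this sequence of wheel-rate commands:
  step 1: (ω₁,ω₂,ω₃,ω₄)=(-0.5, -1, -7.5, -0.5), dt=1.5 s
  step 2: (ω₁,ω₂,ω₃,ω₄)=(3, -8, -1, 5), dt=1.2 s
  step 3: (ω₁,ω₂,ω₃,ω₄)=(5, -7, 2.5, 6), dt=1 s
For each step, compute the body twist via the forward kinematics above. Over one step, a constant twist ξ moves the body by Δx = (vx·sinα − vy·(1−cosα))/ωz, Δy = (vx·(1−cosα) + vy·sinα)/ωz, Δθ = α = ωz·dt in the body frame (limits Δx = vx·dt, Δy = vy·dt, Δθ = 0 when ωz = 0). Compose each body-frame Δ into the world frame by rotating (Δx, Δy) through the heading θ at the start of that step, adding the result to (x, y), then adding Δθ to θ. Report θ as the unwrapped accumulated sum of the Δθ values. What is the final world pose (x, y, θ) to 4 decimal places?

step 1: ξ=(vx,vy,ωz)=(-0.1781, -0.1406, 0.2834), dt=1.5 → body Δ=(-0.2150, -0.2606, 0.4251) → world pose (-0.2150, -0.2606, 0.4251)
step 2: ξ=(vx,vy,ωz)=(-0.0187, -0.3187, -0.2180), dt=1.2 → body Δ=(-0.0720, -0.3752, -0.2616) → world pose (-0.1259, -0.6321, 0.1635)
step 3: ξ=(vx,vy,ωz)=(0.1219, -0.2906, -0.3706), dt=1.0 → body Δ=(0.0659, -0.3063, -0.3706) → world pose (-0.0110, -0.9236, -0.2071)

(-0.0110, -0.9236, -0.2071)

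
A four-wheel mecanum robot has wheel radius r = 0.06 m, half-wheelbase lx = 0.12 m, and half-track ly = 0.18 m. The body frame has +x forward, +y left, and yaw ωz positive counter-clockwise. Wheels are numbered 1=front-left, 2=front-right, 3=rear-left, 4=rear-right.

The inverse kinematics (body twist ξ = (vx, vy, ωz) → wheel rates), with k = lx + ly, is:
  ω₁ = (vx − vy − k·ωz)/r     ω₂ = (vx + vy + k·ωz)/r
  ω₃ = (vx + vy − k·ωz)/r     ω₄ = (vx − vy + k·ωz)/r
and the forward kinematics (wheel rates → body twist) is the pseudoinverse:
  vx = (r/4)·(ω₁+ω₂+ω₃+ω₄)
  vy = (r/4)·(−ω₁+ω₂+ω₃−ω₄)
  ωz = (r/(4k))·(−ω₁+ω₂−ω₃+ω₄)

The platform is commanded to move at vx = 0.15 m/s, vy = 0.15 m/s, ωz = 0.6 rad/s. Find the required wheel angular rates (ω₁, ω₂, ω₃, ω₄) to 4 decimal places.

k = lx + ly = 0.12 + 0.18 = 0.3000;  k·ωz = 0.3000·0.6 = 0.1800
ω₁ (FL) = (vx − vy − k·ωz)/r = -0.1800/0.06 = -3.0000
ω₂ (FR) = (vx + vy + k·ωz)/r = 0.4800/0.06 = 8.0000
ω₃ (RL) = (vx + vy − k·ωz)/r = 0.1200/0.06 = 2.0000
ω₄ (RR) = (vx − vy + k·ωz)/r = 0.1800/0.06 = 3.0000

(-3.0000, 8.0000, 2.0000, 3.0000)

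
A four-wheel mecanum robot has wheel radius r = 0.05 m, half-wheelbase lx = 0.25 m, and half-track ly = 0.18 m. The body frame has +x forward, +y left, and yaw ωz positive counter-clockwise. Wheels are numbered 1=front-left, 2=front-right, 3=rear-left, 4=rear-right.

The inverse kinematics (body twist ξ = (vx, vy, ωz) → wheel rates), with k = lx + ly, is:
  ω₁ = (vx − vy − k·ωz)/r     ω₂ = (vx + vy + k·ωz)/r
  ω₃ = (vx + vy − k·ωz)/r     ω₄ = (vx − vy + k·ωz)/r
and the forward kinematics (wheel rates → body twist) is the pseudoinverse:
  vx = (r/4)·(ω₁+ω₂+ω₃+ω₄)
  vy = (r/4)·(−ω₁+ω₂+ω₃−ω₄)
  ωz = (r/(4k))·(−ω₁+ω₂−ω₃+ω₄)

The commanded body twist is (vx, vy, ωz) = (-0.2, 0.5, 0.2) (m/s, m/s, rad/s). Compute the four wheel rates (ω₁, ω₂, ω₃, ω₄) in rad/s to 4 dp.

(-15.7200, 7.7200, 4.2800, -12.2800)

k = lx + ly = 0.25 + 0.18 = 0.4300;  k·ωz = 0.4300·0.2 = 0.0860
ω₁ (FL) = (vx − vy − k·ωz)/r = -0.7860/0.05 = -15.7200
ω₂ (FR) = (vx + vy + k·ωz)/r = 0.3860/0.05 = 7.7200
ω₃ (RL) = (vx + vy − k·ωz)/r = 0.2140/0.05 = 4.2800
ω₄ (RR) = (vx − vy + k·ωz)/r = -0.6140/0.05 = -12.2800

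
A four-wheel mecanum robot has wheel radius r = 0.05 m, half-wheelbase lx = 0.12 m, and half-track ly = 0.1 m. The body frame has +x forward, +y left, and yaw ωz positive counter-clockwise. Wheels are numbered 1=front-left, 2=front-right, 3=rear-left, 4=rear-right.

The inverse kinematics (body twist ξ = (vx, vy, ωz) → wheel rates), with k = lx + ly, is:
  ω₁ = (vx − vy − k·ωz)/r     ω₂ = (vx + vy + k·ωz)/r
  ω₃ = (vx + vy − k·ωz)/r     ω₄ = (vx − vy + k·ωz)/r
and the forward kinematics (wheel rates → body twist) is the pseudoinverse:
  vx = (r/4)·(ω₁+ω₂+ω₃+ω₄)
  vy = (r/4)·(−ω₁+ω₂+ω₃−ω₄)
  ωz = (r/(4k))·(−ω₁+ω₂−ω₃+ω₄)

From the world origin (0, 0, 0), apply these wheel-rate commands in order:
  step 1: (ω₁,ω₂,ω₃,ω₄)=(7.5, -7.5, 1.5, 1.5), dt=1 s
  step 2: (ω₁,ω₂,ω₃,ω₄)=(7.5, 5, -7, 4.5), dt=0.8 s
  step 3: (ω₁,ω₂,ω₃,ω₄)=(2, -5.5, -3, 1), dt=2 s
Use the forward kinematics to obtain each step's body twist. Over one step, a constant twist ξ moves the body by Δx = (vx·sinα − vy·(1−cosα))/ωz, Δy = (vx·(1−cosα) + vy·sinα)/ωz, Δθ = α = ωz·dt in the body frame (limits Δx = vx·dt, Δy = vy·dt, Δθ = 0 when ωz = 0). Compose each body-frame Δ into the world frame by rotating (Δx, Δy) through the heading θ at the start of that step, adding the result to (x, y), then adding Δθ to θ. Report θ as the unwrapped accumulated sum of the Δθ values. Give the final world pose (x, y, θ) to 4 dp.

step 1: ξ=(vx,vy,ωz)=(0.0375, -0.1875, -0.8523), dt=1.0 → body Δ=(-0.0421, -0.1806, -0.8523) → world pose (-0.0421, -0.1806, -0.8523)
step 2: ξ=(vx,vy,ωz)=(0.1250, -0.1750, 0.5114), dt=0.8 → body Δ=(0.1255, -0.1160, 0.4091) → world pose (-0.0468, -0.3514, -0.4432)
step 3: ξ=(vx,vy,ωz)=(-0.0688, -0.1438, -0.1989), dt=2.0 → body Δ=(-0.1903, -0.2530, -0.3977) → world pose (-0.3272, -0.4984, -0.8409)

(-0.3272, -0.4984, -0.8409)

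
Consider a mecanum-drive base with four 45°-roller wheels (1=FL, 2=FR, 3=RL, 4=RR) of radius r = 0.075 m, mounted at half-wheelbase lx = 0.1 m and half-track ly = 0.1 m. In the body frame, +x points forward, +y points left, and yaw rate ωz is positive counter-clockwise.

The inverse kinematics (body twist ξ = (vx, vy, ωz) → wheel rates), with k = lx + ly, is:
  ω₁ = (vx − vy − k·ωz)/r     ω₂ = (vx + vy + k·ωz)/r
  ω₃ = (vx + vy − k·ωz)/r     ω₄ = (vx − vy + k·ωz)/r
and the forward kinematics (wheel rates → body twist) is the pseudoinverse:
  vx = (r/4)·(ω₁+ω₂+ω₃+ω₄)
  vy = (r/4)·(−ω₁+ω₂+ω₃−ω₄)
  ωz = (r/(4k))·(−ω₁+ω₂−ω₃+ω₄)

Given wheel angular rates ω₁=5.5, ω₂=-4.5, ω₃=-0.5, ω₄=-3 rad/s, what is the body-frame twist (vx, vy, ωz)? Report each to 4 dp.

k = lx + ly = 0.1 + 0.1 = 0.2000
ω₁+ω₂+ω₃+ω₄ = -2.5000  →  vx = (0.075/4)·-2.5000 = -0.0469
−ω₁+ω₂+ω₃−ω₄ = -7.5000  →  vy = (0.075/4)·-7.5000 = -0.1406
−ω₁+ω₂−ω₃+ω₄ = -12.5000  →  ωz = (0.075/0.8000)·-12.5000 = -1.1719

(-0.0469, -0.1406, -1.1719)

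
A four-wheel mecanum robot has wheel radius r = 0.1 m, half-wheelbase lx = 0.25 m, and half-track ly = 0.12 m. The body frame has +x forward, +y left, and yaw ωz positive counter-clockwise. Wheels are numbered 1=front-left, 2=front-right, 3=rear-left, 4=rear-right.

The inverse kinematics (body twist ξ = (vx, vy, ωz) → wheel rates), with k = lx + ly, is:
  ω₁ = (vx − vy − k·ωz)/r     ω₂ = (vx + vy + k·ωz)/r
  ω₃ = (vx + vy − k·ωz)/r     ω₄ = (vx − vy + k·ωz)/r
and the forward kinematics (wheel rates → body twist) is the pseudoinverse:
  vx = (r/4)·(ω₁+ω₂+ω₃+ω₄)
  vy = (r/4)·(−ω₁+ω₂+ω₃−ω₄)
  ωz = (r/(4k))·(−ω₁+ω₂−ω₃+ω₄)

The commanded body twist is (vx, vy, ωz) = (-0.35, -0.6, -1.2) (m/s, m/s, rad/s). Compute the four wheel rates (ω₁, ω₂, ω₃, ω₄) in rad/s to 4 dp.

k = lx + ly = 0.25 + 0.12 = 0.3700;  k·ωz = 0.3700·-1.2 = -0.4440
ω₁ (FL) = (vx − vy − k·ωz)/r = 0.6940/0.1 = 6.9400
ω₂ (FR) = (vx + vy + k·ωz)/r = -1.3940/0.1 = -13.9400
ω₃ (RL) = (vx + vy − k·ωz)/r = -0.5060/0.1 = -5.0600
ω₄ (RR) = (vx − vy + k·ωz)/r = -0.1940/0.1 = -1.9400

(6.9400, -13.9400, -5.0600, -1.9400)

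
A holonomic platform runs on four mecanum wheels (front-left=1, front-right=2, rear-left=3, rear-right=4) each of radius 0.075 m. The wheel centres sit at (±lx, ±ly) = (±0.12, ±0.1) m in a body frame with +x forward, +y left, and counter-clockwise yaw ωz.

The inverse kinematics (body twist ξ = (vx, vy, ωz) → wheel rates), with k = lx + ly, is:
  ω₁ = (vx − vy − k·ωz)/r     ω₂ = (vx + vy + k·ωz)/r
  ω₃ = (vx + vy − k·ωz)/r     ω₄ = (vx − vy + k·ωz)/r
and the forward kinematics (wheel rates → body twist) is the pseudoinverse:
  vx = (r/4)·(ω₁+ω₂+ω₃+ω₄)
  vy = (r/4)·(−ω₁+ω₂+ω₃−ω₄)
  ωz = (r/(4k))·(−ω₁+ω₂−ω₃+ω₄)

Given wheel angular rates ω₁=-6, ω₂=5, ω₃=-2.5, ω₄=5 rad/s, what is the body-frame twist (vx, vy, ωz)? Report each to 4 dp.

(0.0281, 0.0656, 1.5767)

k = lx + ly = 0.12 + 0.1 = 0.2200
ω₁+ω₂+ω₃+ω₄ = 1.5000  →  vx = (0.075/4)·1.5000 = 0.0281
−ω₁+ω₂+ω₃−ω₄ = 3.5000  →  vy = (0.075/4)·3.5000 = 0.0656
−ω₁+ω₂−ω₃+ω₄ = 18.5000  →  ωz = (0.075/0.8800)·18.5000 = 1.5767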